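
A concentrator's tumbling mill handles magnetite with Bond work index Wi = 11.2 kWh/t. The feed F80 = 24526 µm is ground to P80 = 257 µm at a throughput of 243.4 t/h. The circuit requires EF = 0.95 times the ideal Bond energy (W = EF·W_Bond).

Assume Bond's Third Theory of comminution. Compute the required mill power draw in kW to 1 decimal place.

W = 10 Wi (P80^-0.5 − F80^-0.5)
W = 10·11.2·(1/√257 − 1/√24526) = 10·11.2·(0.055993) = 6.2712 kWh/t
With EF = 0.95: W = 6.2712·0.95 = 5.9576 kWh/t
Mill draw = 5.9576 × 243.4 = 1450.1 kW

P = 1450.1 kW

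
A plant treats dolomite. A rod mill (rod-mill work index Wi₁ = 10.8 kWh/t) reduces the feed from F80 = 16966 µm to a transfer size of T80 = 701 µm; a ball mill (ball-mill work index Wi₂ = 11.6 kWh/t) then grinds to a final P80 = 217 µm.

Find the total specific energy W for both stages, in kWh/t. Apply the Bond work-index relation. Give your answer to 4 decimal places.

W_Bond = 10·Wi·(1/√P₈₀ − 1/√F₈₀)
Stage 1 (16966→701 µm, Wi₁=10.8): W₁ = 10·10.8·(0.037769 − 0.007677) = 3.2500 kWh/t
Stage 2 (701→217 µm, Wi₂=11.6): W₂ = 10·11.6·(0.067884 − 0.037769) = 3.4933 kWh/t
W = W₁ + W₂ = 3.2500 + 3.4933 = 6.7433 kWh/t

W = 6.7433 kWh/t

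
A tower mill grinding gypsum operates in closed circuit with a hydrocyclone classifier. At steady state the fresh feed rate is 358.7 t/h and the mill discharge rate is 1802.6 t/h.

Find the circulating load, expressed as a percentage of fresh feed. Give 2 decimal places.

CL = 402.54 %

Steady state: M = F + R.
R = M − F = 1802.6 − 358.7 = 1443.9 t/h
CL = 100·R/F = 100·1443.9/358.7 = 402.54 %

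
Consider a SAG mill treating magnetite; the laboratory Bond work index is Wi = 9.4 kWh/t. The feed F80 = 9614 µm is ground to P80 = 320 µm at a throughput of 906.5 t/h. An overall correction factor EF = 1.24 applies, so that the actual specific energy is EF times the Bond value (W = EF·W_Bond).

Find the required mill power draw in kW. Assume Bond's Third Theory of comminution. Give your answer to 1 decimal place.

W = 10 Wi (P80^-0.5 − F80^-0.5)
W = 10·9.4·(1/√320 − 1/√9614) = 10·9.4·(0.045703) = 4.2961 kWh/t
With EF = 1.24: W = 4.2961·1.24 = 5.3271 kWh/t
P_mill = W·ṁ = 5.3271·906.5 = 4829.0 kW

P = 4829.0 kW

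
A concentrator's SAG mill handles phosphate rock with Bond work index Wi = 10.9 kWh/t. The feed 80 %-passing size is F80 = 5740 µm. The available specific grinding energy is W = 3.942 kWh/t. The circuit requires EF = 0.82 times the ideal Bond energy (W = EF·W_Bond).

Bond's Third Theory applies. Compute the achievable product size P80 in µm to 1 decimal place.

W = 10 Wi (1/√P80 − 1/√F80)  [Bond]
W_Bond = W / EF = 3.942 / 0.82 = 4.8073 kWh/t
P80^(−½) = W_Bond/(10 Wi) + F80^(−½)
  = 4.8073/(10·10.9) + 1/√5740 = 0.044104 + 0.013199 = 0.057303
P80 = (1/0.057303)² = 17.4511² = 304.54 µm

P80 = 304.5 µm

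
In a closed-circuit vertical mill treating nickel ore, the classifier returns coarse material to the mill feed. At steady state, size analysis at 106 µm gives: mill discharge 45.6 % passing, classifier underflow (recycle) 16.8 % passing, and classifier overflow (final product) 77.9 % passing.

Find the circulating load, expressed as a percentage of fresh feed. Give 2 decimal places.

Two-product formula at 106 µm:
r = (o − d)/(d − u)
r = (77.9 − 45.6)/(45.6 − 16.8) = 32.3/28.8 = 1.1215
CL = 100·r = 112.15 %

CL = 112.15 %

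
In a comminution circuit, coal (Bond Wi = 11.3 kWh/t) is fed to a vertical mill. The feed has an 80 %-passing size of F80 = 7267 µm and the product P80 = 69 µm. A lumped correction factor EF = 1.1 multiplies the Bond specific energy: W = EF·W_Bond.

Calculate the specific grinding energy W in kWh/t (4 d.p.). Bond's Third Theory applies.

W = 13.5058 kWh/t

Bond:  W = 10 Wi (1/√P − 1/√F)
1/√69 = 0.120386;  1/√7267 = 0.011731
W = 10·11.3·(0.120386 − 0.011731) = 12.2780 kWh/t
Corrected W = EF·W_Bond = 1.1·12.2780 = 13.5058 kWh/t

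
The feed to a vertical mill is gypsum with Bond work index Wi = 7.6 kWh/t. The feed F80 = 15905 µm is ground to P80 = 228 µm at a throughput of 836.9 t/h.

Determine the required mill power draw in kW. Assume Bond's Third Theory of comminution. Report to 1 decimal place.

W = 10 Wi (P80^-0.5 − F80^-0.5)
W = 10·7.6·(1/√228 − 1/√15905) = 10·7.6·(0.058297) = 4.4306 kWh/t
Mill draw = 4.4306 × 836.9 = 3708.0 kW

P = 3708.0 kW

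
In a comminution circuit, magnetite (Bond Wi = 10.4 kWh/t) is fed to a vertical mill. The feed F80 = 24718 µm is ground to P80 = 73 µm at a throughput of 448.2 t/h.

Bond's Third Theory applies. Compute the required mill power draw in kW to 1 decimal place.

W_Bond = 10·Wi·(1/√P₈₀ − 1/√F₈₀)
W = 10·10.4·(1/√73 − 1/√24718) = 10·10.4·(0.110681) = 11.5108 kWh/t
Power = W × throughput = 11.5108 kWh/t × 448.2 t/h = 5159.1 kW

P = 5159.1 kW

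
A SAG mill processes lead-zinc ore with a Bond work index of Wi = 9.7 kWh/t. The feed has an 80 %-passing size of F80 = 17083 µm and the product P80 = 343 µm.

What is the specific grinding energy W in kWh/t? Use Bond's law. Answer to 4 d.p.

W_Bond = 10·Wi·(1/√P₈₀ − 1/√F₈₀)
1/√343 = 0.053995;  1/√17083 = 0.007651
W = 10·9.7·(0.053995 − 0.007651) = 4.4954 kWh/t

W = 4.4954 kWh/t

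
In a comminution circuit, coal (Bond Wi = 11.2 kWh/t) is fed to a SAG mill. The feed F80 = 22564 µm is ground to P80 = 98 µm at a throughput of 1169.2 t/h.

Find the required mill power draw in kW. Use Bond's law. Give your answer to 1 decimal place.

P = 12356.2 kW

Bond:  W = 10 Wi (1/√P − 1/√F)
W = 10·11.2·(1/√98 − 1/√22564) = 10·11.2·(0.094358) = 10.5681 kWh/t
Mill draw = 10.5681 × 1169.2 = 12356.2 kW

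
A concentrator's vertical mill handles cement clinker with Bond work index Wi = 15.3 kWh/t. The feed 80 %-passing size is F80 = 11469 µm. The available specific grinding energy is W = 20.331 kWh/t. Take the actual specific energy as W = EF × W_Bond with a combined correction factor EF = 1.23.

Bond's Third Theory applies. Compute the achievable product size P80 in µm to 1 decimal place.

W_Bond = 10·Wi·(1/√P₈₀ − 1/√F₈₀)
W_Bond = W / EF = 20.331 / 1.23 = 16.5293 kWh/t
1/√P80 = 1/√F80 + W_Bond/(10·Wi)
  = 16.5293/(10·15.3) + 1/√11469 = 0.108034 + 0.009338 = 0.117372
P80 = (1/0.117372)² = 8.5199² = 72.59 µm

P80 = 72.6 µm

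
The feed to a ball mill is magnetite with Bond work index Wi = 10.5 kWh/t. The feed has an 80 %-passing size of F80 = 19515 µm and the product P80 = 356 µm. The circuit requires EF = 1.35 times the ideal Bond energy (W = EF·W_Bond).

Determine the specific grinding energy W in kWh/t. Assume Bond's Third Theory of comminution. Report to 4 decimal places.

W = 10 Wi / √P80 − 10 Wi / √F80
1/√356 = 0.053000;  1/√19515 = 0.007158
W = 10·10.5·(0.053000 − 0.007158) = 4.8134 kWh/t
Apply correction: 4.8134 × 1.35 = 6.4980 kWh/t

W = 6.4980 kWh/t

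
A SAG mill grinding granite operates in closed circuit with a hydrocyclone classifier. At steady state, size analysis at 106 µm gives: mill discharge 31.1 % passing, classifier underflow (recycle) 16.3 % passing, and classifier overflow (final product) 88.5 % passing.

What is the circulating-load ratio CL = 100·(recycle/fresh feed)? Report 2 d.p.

CL = 387.84 %

Mass balance on the −106 µm fraction:
(1+r)·d = r·u + o ⇒ r = (o−d)/(d−u)
r = (88.5 − 31.1)/(31.1 − 16.3) = 57.4/14.8 = 3.8784
CL = 100·r = 387.84 %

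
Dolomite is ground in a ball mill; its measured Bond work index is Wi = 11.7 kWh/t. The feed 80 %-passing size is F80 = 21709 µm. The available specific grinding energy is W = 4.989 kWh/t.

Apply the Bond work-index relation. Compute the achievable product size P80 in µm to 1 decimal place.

P80 = 409.3 µm

W = 10 Wi (P80^-0.5 − F80^-0.5)
⇒ 1/√P80 = W/(10 Wi) + 1/√F80
  = 4.9890/(10·11.7) + 1/√21709 = 0.042641 + 0.006787 = 0.049428
P80 = (1/0.049428)² = 20.2314² = 409.31 µm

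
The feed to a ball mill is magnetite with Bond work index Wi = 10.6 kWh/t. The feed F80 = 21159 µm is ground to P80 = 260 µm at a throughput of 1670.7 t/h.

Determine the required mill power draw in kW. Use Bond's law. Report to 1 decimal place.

P = 9765.5 kW

W = 10·Wi·(P80^(-½) − F80^(-½))
W = 10·10.6·(1/√260 − 1/√21159) = 10·10.6·(0.055143) = 5.8451 kWh/t
P = W·T = 5.8451·1670.7 = 9765.5 kW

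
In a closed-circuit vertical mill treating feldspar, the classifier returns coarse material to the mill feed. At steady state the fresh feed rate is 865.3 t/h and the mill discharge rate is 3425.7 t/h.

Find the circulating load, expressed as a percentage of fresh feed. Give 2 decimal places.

CL = 295.90 %

Steady state: M = F + R.
R = M − F = 3425.7 − 865.3 = 2560.4 t/h
CL = 100·R/F = 100·2560.4/865.3 = 295.90 %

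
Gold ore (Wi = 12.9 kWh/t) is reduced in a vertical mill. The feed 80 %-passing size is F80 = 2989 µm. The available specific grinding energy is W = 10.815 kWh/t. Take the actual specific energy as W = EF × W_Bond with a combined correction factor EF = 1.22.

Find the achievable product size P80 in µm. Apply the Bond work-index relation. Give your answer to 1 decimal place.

P80 = 132.1 µm

W = 10 Wi / √P80 − 10 Wi / √F80
W_Bond = W / EF = 10.815 / 1.22 = 8.8648 kWh/t
P80^-0.5 = F80^-0.5 + W_Bond/(10 Wi)
  = 8.8648/(10·12.9) + 1/√2989 = 0.068719 + 0.018291 = 0.087010
P80 = (1/0.087010)² = 11.4929² = 132.09 µm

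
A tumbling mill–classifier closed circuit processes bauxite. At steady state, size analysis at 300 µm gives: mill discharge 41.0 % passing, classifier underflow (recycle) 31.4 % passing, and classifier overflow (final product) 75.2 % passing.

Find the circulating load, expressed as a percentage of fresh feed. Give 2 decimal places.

CL = 356.25 %

Classifier node, passing 300 µm:
d + r·d = r·u + o → r(d−u) = o−d
r = (75.2 − 41.0)/(41.0 − 31.4) = 34.2/9.6 = 3.5625
CL = 100·r = 356.25 %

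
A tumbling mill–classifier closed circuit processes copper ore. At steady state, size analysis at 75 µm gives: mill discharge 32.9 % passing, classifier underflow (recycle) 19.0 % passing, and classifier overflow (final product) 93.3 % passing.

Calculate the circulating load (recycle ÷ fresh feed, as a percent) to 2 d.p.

CL = 434.53 %

Balance %-passing 75 µm (r = R/F):
(1+r)d = ru + o → r = (o−d)/(d−u)
r = (93.3 − 32.9)/(32.9 − 19.0) = 60.4/13.9 = 4.3453
CL = 100·r = 434.53 %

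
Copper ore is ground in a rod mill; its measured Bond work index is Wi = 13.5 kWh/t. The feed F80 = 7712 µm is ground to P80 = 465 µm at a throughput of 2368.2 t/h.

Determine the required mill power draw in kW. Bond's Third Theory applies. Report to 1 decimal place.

W = 10 Wi (P80^-0.5 − F80^-0.5)
W = 10·13.5·(1/√465 − 1/√7712) = 10·13.5·(0.034987) = 4.7232 kWh/t
P = W·T = 4.7232·2368.2 = 11185.5 kW

P = 11185.5 kW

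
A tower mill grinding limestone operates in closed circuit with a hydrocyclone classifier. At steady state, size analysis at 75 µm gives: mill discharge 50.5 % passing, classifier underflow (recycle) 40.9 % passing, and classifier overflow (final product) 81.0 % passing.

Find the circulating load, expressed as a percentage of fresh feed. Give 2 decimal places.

Two-product formula at 75 µm:
d + r·d = r·u + o → r(d−u) = o−d
r = (81.0 − 50.5)/(50.5 − 40.9) = 30.5/9.6 = 3.1771
CL = 100·r = 317.71 %

CL = 317.71 %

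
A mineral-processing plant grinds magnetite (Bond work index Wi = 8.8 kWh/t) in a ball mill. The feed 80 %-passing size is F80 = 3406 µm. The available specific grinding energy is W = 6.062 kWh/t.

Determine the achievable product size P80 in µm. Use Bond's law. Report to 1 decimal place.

P80 = 135.1 µm

Bond: W = 10·Wi·(1/√P80 − 1/√F80)
⇒ 1/√P80 = W/(10 Wi) + 1/√F80
  = 6.0620/(10·8.8) + 1/√3406 = 0.068886 + 0.017135 = 0.086021
P80 = (1/0.086021)² = 11.6251² = 135.14 µm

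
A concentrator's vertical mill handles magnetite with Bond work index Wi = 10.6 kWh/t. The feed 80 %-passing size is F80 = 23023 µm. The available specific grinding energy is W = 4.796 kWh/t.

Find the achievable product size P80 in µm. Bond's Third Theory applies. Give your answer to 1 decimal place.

W = 10·Wi·(P80^(-½) − F80^(-½))
P80^(−½) = W/(10 Wi) + F80^(−½)
  = 4.7960/(10·10.6) + 1/√23023 = 0.045245 + 0.006591 = 0.051836
P80 = (1/0.051836)² = 19.2917² = 372.17 µm

P80 = 372.2 µm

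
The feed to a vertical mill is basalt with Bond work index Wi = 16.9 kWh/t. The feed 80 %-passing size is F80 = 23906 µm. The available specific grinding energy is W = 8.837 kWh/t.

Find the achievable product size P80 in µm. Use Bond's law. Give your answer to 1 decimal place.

W = 10 Wi (1/√P80 − 1/√F80)  [Bond]
⇒ 1/√P80 = W/(10 Wi) + 1/√F80
  = 8.8370/(10·16.9) + 1/√23906 = 0.052290 + 0.006468 = 0.058758
P80 = (1/0.058758)² = 17.0191² = 289.65 µm

P80 = 289.6 µm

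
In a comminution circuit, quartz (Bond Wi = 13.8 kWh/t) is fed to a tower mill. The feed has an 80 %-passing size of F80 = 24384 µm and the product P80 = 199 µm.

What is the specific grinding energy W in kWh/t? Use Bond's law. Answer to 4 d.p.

W = 8.8988 kWh/t

W = 10 Wi (1/√P80 − 1/√F80)  [Bond]
1/√199 = 0.070888;  1/√24384 = 0.006404
W = 10·13.8·(0.070888 − 0.006404) = 8.8988 kWh/t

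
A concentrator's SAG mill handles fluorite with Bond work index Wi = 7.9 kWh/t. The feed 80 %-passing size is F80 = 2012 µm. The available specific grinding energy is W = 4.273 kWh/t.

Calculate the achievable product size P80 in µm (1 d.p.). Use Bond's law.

W = 10·Wi·[P80^(−½) − F80^(−½)]
1/√P80 = 1/√F80 + W/(10·Wi)
  = 4.2730/(10·7.9) + 1/√2012 = 0.054089 + 0.022294 = 0.076383
P80 = (1/0.076383)² = 13.0920² = 171.40 µm

P80 = 171.4 µm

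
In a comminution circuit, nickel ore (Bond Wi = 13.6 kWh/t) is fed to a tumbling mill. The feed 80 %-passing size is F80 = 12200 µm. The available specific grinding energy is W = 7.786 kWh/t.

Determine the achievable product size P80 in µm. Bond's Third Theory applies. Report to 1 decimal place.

Bond: W = 10·Wi·(1/√P80 − 1/√F80)
1/√P80 = 1/√F80 + W/(10·Wi)
  = 7.7860/(10·13.6) + 1/√12200 = 0.057250 + 0.009054 = 0.066304
P80 = (1/0.066304)² = 15.0821² = 227.47 µm

P80 = 227.5 µm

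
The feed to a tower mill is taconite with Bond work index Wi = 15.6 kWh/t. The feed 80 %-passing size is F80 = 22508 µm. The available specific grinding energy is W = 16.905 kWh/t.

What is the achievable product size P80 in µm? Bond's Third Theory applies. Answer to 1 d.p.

P80 = 75.6 µm

W = 10·Wi·(P80^(-½) − F80^(-½))
⇒ 1/√P80 = W/(10 Wi) + 1/√F80
  = 16.9050/(10·15.6) + 1/√22508 = 0.108365 + 0.006665 = 0.115031
P80 = (1/0.115031)² = 8.6933² = 75.57 µm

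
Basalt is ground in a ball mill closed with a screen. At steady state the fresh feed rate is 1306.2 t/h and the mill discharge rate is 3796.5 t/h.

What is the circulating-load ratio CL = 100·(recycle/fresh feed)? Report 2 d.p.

CL = 190.65 %

Mill node: discharge = fresh + recycle.
R = M − F = 3796.5 − 1306.2 = 2490.3 t/h
CL = 100·R/F = 100·2490.3/1306.2 = 190.65 %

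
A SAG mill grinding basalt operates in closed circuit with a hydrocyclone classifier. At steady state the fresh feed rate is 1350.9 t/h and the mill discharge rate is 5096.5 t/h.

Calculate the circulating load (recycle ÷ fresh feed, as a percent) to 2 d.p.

CL = 277.27 %

Mill node: discharge = fresh + recycle.
R = M − F = 5096.5 − 1350.9 = 3745.6 t/h
CL = 100·R/F = 100·3745.6/1350.9 = 277.27 %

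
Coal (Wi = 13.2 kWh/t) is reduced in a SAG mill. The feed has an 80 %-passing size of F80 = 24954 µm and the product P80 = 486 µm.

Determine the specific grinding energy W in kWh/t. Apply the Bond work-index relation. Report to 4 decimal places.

W = 5.1520 kWh/t

W = 10·Wi·(P80^(-½) − F80^(-½))
1/√486 = 0.045361;  1/√24954 = 0.006330
W = 10·13.2·(0.045361 − 0.006330) = 5.1520 kWh/t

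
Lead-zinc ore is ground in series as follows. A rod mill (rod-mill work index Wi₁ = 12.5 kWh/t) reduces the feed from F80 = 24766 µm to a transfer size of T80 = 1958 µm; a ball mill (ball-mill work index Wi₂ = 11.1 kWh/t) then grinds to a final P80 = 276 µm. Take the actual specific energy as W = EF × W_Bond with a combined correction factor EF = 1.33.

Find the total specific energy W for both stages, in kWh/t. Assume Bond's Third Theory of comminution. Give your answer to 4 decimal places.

W_Bond = 10·Wi·(1/√P₈₀ − 1/√F₈₀)
Stage 1 (24766→1958 µm, Wi₁=12.5): W₁ = 10·12.5·(0.022599 − 0.006354) = 2.0306 kWh/t
Stage 2 (1958→276 µm, Wi₂=11.1): W₂ = 10·11.1·(0.060193 − 0.022599) = 4.1729 kWh/t
W = W₁ + W₂ = 2.0306 + 4.1729 = 6.2035 kWh/t
Apply correction: 6.2035 × 1.33 = 8.2507 kWh/t

W = 8.2507 kWh/t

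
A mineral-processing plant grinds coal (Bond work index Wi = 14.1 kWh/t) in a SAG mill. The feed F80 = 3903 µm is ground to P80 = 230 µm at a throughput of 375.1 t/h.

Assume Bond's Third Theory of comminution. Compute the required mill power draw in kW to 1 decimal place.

P = 2640.8 kW

W = 10 Wi (1/√P80 − 1/√F80)  [Bond]
W = 10·14.1·(1/√230 − 1/√3903) = 10·14.1·(0.049931) = 7.0403 kWh/t
Power = W × throughput = 7.0403 kWh/t × 375.1 t/h = 2640.8 kW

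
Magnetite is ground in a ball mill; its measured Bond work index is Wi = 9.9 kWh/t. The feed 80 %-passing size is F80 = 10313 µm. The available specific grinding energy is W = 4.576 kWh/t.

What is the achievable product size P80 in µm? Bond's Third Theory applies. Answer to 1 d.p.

Bond:  W = 10 Wi (1/√P − 1/√F)
P80^-0.5 = F80^-0.5 + W/(10 Wi)
  = 4.5760/(10·9.9) + 1/√10313 = 0.046222 + 0.009847 = 0.056069
P80 = (1/0.056069)² = 17.8351² = 318.09 µm

P80 = 318.1 µm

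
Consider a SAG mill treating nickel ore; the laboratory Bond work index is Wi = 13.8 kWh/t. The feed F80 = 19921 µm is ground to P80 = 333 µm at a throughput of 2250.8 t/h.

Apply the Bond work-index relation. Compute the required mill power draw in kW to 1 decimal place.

P = 14820.6 kW

Bond:  W = 10 Wi (1/√P − 1/√F)
W = 10·13.8·(1/√333 − 1/√19921) = 10·13.8·(0.047715) = 6.5846 kWh/t
Power = W × throughput = 6.5846 kWh/t × 2250.8 t/h = 14820.6 kW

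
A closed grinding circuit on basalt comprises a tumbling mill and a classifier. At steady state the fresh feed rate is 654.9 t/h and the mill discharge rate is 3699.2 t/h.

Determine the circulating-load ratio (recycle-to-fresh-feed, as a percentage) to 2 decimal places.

CL = 464.85 %

M = F + R at steady state, so:
R = M − F = 3699.2 − 654.9 = 3044.3 t/h
CL = 100·R/F = 100·3044.3/654.9 = 464.85 %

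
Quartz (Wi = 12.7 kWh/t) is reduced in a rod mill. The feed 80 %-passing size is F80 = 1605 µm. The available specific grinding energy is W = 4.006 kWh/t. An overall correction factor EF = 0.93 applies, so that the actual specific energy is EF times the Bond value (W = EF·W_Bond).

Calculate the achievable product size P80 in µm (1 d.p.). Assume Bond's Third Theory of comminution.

P80 = 288.5 µm

W = 10 Wi (1/√P80 − 1/√F80)  [Bond]
W_Bond = W / EF = 4.006 / 0.93 = 4.3075 kWh/t
P80^(−½) = W_Bond/(10 Wi) + F80^(−½)
  = 4.3075/(10·12.7) + 1/√1605 = 0.033918 + 0.024961 = 0.058879
P80 = (1/0.058879)² = 16.9841² = 288.46 µm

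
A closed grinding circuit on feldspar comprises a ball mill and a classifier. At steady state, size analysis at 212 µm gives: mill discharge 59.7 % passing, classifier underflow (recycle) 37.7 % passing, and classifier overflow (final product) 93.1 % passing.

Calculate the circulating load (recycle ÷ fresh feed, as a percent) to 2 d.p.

CL = 151.82 %

Two-product formula at 212 µm:
d + r·d = r·u + o → r(d−u) = o−d
r = (93.1 − 59.7)/(59.7 − 37.7) = 33.4/22.0 = 1.5182
CL = 100·r = 151.82 %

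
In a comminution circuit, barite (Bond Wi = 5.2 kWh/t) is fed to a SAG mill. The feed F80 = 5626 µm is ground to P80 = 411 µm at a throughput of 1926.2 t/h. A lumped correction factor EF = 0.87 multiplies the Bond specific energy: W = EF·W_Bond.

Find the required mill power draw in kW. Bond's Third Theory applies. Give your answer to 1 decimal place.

P = 3136.6 kW

Bond:  W = 10 Wi (1/√P − 1/√F)
W = 10·5.2·(1/√411 − 1/√5626) = 10·5.2·(0.035994) = 1.8717 kWh/t
Corrected W = EF·W_Bond = 0.87·1.8717 = 1.6284 kWh/t
P_mill = W·ṁ = 1.6284·1926.2 = 3136.6 kW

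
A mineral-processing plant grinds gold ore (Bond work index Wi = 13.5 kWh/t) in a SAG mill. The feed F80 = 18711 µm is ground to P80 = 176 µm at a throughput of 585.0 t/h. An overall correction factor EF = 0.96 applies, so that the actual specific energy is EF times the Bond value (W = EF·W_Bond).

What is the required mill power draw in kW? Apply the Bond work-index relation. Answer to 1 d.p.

P = 5160.6 kW

W = 10 Wi / √P80 − 10 Wi / √F80
W = 10·13.5·(1/√176 − 1/√18711) = 10·13.5·(0.068067) = 9.1891 kWh/t
Corrected W = EF·W_Bond = 0.96·9.1891 = 8.8215 kWh/t
Power = W × throughput = 8.8215 kWh/t × 585.0 t/h = 5160.6 kW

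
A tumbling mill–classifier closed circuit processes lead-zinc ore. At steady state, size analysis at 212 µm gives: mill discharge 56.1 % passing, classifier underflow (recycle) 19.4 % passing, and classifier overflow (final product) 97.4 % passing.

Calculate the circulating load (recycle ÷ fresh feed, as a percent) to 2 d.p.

CL = 112.53 %

Let r = R/F. Size balance at 212 µm:
(1+r)d = ru + o → r = (o−d)/(d−u)
r = (97.4 − 56.1)/(56.1 − 19.4) = 41.3/36.7 = 1.1253
CL = 100·r = 112.53 %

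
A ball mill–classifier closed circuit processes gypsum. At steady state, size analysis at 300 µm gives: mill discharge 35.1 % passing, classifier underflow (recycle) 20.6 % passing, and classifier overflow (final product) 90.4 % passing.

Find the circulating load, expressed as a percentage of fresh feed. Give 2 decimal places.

Let r = R/F. Size balance at 300 µm:
r = (o − d)/(d − u)
r = (90.4 − 35.1)/(35.1 − 20.6) = 55.3/14.5 = 3.8138
CL = 100·r = 381.38 %

CL = 381.38 %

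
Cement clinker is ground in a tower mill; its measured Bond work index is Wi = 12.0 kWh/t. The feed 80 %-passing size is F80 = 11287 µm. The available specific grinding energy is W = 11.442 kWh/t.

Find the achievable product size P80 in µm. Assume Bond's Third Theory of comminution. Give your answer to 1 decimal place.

P80 = 91.1 µm

W = 10 Wi / √P80 − 10 Wi / √F80
P80^(−½) = W/(10 Wi) + F80^(−½)
  = 11.4420/(10·12.0) + 1/√11287 = 0.095350 + 0.009413 = 0.104763
P80 = (1/0.104763)² = 9.5454² = 91.11 µm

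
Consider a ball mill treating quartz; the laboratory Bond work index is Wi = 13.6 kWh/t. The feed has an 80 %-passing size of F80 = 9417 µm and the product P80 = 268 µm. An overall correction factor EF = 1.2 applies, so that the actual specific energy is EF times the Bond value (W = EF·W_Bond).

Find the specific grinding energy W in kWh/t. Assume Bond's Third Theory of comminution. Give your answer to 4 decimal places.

W = 8.2873 kWh/t

W_Bond = 10·Wi·(1/√P₈₀ − 1/√F₈₀)
1/√268 = 0.061085;  1/√9417 = 0.010305
W = 10·13.6·(0.061085 − 0.010305) = 6.9061 kWh/t
Apply correction: 6.9061 × 1.2 = 8.2873 kWh/t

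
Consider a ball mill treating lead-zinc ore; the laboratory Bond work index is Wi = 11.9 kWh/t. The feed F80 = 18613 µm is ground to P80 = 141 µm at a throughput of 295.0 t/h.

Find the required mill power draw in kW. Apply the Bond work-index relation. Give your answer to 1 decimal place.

W = 10·Wi·(P80^(-½) − F80^(-½))
W = 10·11.9·(1/√141 − 1/√18613) = 10·11.9·(0.076885) = 9.1494 kWh/t
P_mill = W·ṁ = 9.1494·295.0 = 2699.1 kW

P = 2699.1 kW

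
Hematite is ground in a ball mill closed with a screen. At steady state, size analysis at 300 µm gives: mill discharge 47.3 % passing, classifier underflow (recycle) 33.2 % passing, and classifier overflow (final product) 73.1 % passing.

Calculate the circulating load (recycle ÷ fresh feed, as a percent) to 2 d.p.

Two-product formula at 300 µm:
(1+r)d = ru + o → r = (o−d)/(d−u)
r = (73.1 − 47.3)/(47.3 − 33.2) = 25.8/14.1 = 1.8298
CL = 100·r = 182.98 %

CL = 182.98 %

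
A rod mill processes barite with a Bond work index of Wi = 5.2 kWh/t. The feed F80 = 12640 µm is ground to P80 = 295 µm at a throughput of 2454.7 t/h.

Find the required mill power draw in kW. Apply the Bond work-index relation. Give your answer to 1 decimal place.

P = 6296.4 kW

W = 10 Wi (P80^-0.5 − F80^-0.5)
W = 10·5.2·(1/√295 − 1/√12640) = 10·5.2·(0.049328) = 2.5650 kWh/t
Power = W × throughput = 2.5650 kWh/t × 2454.7 t/h = 6296.4 kW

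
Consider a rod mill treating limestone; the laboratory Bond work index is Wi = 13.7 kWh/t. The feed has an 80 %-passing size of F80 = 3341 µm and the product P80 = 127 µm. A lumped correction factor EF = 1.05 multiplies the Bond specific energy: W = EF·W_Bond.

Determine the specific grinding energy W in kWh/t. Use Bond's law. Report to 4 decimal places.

W = 10.2759 kWh/t

W = 10·Wi·(P80^(-½) − F80^(-½))
1/√127 = 0.088736;  1/√3341 = 0.017301
W = 10·13.7·(0.088736 − 0.017301) = 9.7866 kWh/t
W_actual = 1.05 × 9.7866 = 10.2759 kWh/t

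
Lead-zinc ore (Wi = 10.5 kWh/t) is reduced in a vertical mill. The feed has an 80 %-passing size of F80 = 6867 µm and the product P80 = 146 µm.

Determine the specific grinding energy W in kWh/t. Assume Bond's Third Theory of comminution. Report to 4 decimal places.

W = 7.4228 kWh/t

W = 10 Wi (1/√P80 − 1/√F80)  [Bond]
1/√146 = 0.082761;  1/√6867 = 0.012067
W = 10·10.5·(0.082761 − 0.012067) = 7.4228 kWh/t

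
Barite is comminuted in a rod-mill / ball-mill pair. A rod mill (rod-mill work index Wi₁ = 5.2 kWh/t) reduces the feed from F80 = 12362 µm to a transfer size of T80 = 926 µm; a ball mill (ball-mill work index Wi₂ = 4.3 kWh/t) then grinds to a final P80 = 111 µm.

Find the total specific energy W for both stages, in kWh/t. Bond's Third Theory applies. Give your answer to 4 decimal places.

W = 3.9094 kWh/t

W = 10 Wi (P80^-0.5 − F80^-0.5)
Stage 1 (12362→926 µm, Wi₁=5.2): W₁ = 10·5.2·(0.032862 − 0.008994) = 1.2411 kWh/t
Stage 2 (926→111 µm, Wi₂=4.3): W₂ = 10·4.3·(0.094916 − 0.032862) = 2.6683 kWh/t
W = W₁ + W₂ = 1.2411 + 2.6683 = 3.9094 kWh/t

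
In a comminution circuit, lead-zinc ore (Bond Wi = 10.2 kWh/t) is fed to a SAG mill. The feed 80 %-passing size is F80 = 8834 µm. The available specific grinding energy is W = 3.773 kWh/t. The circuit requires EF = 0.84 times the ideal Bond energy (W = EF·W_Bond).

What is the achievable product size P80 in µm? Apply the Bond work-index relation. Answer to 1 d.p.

P80 = 334.5 µm

Bond:  W = 10 Wi (1/√P − 1/√F)
W_Bond = W / EF = 3.773 / 0.84 = 4.4917 kWh/t
1/√P80 = 1/√F80 + W_Bond/(10·Wi)
  = 4.4917/(10·10.2) + 1/√8834 = 0.044036 + 0.010640 = 0.054675
P80 = (1/0.054675)² = 18.2897² = 334.51 µm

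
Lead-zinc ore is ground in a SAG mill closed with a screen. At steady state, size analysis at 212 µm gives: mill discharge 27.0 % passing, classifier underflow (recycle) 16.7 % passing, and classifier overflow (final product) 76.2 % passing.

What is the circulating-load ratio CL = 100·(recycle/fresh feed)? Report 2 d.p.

CL = 477.67 %

Balance %-passing 212 µm (r = R/F):
r = (o − d)/(d − u)
r = (76.2 − 27.0)/(27.0 − 16.7) = 49.2/10.3 = 4.7767
CL = 100·r = 477.67 %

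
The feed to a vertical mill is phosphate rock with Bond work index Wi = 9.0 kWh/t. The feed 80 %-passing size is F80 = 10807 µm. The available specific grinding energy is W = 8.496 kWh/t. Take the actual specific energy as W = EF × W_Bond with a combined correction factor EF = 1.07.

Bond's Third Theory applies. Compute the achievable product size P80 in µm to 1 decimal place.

W = 10·Wi·(P80^(-½) − F80^(-½))
W_Bond = W / EF = 8.496 / 1.07 = 7.9402 kWh/t
P80^-0.5 = F80^-0.5 + W_Bond/(10 Wi)
  = 7.9402/(10·9.0) + 1/√10807 = 0.088224 + 0.009619 = 0.097844
P80 = (1/0.097844)² = 10.2204² = 104.46 µm

P80 = 104.5 µm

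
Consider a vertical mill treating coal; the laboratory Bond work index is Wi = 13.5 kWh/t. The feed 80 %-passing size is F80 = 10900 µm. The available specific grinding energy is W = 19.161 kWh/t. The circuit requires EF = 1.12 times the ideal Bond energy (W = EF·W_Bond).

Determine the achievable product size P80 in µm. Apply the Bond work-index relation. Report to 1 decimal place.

Bond: W = 10·Wi·(1/√P80 − 1/√F80)
W_Bond = W / EF = 19.161 / 1.12 = 17.1080 kWh/t
1/√P80 = 1/√F80 + W_Bond/(10·Wi)
  = 17.1080/(10·13.5) + 1/√10900 = 0.126726 + 0.009578 = 0.136304
P80 = (1/0.136304)² = 7.3365² = 53.82 µm

P80 = 53.8 µm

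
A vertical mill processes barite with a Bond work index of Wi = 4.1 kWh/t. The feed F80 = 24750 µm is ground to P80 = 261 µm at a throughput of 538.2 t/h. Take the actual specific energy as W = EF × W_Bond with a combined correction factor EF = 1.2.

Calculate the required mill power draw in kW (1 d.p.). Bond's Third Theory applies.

P = 1470.7 kW

W = 10 Wi (1/√P80 − 1/√F80)  [Bond]
W = 10·4.1·(1/√261 − 1/√24750) = 10·4.1·(0.055542) = 2.2772 kWh/t
With EF = 1.2: W = 2.2772·1.2 = 2.7327 kWh/t
Power = W × throughput = 2.7327 kWh/t × 538.2 t/h = 1470.7 kW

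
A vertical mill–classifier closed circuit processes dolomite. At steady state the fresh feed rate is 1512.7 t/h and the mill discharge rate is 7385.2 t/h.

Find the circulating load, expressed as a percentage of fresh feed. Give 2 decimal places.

M = F + R at steady state, so:
R = M − F = 7385.2 − 1512.7 = 5872.5 t/h
CL = 100·R/F = 100·5872.5/1512.7 = 388.21 %

CL = 388.21 %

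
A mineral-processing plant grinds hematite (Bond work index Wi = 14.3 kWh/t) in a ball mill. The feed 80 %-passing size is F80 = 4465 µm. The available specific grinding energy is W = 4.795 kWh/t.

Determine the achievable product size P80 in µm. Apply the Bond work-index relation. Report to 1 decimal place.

Bond: W = 10·Wi·(1/√P80 − 1/√F80)
1/√P80 = 1/√F80 + W/(10·Wi)
  = 4.7950/(10·14.3) + 1/√4465 = 0.033531 + 0.014965 = 0.048497
P80 = (1/0.048497)² = 20.6199² = 425.18 µm

P80 = 425.2 µm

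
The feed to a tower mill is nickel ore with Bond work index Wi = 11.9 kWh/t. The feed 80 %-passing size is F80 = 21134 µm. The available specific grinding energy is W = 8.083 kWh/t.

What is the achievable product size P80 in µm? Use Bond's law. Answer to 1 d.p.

P80 = 178.7 µm

W_Bond = 10·Wi·(1/√P₈₀ − 1/√F₈₀)
⇒ 1/√P80 = W/(10 Wi) + 1/√F80
  = 8.0830/(10·11.9) + 1/√21134 = 0.067924 + 0.006879 = 0.074803
P80 = (1/0.074803)² = 13.3684² = 178.71 µm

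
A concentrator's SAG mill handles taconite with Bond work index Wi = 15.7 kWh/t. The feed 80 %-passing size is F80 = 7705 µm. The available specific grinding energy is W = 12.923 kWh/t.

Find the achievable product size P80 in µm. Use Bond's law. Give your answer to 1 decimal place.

W = 10·Wi·[P80^(−½) − F80^(−½)]
P80^-0.5 = F80^-0.5 + W/(10 Wi)
  = 12.9230/(10·15.7) + 1/√7705 = 0.082312 + 0.011392 = 0.093704
P80 = (1/0.093704)² = 10.6719² = 113.89 µm

P80 = 113.9 µm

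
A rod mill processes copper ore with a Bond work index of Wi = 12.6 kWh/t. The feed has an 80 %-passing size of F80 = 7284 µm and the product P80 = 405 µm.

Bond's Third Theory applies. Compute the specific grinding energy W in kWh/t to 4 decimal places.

W = 4.7847 kWh/t

Bond:  W = 10 Wi (1/√P − 1/√F)
1/√405 = 0.049690;  1/√7284 = 0.011717
W = 10·12.6·(0.049690 − 0.011717) = 4.7847 kWh/t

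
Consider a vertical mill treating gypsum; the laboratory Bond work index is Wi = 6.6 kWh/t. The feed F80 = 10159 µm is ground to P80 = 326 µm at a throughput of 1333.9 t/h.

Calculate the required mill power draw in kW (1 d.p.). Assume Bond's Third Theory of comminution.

P = 4002.5 kW

W = 10·Wi·(P80^(-½) − F80^(-½))
W = 10·6.6·(1/√326 − 1/√10159) = 10·6.6·(0.045463) = 3.0006 kWh/t
P = W·T = 3.0006·1333.9 = 4002.5 kW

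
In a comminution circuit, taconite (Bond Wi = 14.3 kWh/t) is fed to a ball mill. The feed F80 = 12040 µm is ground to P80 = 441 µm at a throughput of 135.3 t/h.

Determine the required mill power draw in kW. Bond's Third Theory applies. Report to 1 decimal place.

W = 10·Wi·(P80^(-½) − F80^(-½))
W = 10·14.3·(1/√441 − 1/√12040) = 10·14.3·(0.038506) = 5.5063 kWh/t
Mill draw = 5.5063 × 135.3 = 745.0 kW

P = 745.0 kW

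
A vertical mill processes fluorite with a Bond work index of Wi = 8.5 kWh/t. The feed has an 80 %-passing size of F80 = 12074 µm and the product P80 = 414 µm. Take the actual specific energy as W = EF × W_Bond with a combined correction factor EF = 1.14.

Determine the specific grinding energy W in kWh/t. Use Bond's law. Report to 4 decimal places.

W = 3.8805 kWh/t

W = 10 Wi (1/√P80 − 1/√F80)  [Bond]
1/√414 = 0.049147;  1/√12074 = 0.009101
W = 10·8.5·(0.049147 − 0.009101) = 3.4040 kWh/t
Apply correction: 3.4040 × 1.14 = 3.8805 kWh/t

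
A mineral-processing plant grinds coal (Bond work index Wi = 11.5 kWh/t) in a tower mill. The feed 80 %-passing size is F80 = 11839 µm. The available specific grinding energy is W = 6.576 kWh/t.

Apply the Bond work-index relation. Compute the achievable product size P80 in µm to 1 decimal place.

W_Bond = 10·Wi·(1/√P₈₀ − 1/√F₈₀)
1/√P80 = 1/√F80 + W/(10·Wi)
  = 6.5760/(10·11.5) + 1/√11839 = 0.057183 + 0.009191 = 0.066373
P80 = (1/0.066373)² = 15.0663² = 226.99 µm

P80 = 227.0 µm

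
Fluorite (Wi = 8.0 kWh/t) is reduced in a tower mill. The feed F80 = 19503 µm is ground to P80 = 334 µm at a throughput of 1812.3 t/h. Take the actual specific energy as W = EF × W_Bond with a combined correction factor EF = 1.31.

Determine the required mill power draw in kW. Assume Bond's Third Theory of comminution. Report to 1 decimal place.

P = 9032.4 kW

W = 10 Wi / √P80 − 10 Wi / √F80
W = 10·8.0·(1/√334 − 1/√19503) = 10·8.0·(0.047557) = 3.8046 kWh/t
W_actual = 1.31 × 3.8046 = 4.9840 kWh/t
Mill draw = 4.9840 × 1812.3 = 9032.4 kW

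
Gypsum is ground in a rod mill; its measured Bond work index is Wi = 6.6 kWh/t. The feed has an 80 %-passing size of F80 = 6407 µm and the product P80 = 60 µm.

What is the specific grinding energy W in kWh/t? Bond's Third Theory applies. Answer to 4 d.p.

W = 7.6960 kWh/t

W_Bond = 10·Wi·(1/√P₈₀ − 1/√F₈₀)
1/√60 = 0.129099;  1/√6407 = 0.012493
W = 10·6.6·(0.129099 − 0.012493) = 7.6960 kWh/t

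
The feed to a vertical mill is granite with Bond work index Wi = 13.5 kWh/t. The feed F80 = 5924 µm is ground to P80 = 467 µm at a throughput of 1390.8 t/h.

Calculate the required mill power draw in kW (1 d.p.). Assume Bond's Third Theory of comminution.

W_Bond = 10·Wi·(1/√P₈₀ − 1/√F₈₀)
W = 10·13.5·(1/√467 − 1/√5924) = 10·13.5·(0.033282) = 4.4931 kWh/t
P = W·T = 4.4931·1390.8 = 6249.0 kW

P = 6249.0 kW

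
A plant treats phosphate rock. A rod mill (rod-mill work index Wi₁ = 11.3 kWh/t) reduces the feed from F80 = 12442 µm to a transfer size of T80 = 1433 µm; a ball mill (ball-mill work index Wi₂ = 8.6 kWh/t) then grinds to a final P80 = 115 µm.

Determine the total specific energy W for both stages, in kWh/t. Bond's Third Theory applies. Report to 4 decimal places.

W = 7.7197 kWh/t

W = 10 Wi (1/√P80 − 1/√F80)  [Bond]
Stage 1 (12442→1433 µm, Wi₁=11.3): W₁ = 10·11.3·(0.026417 − 0.008965) = 1.9720 kWh/t
Stage 2 (1433→115 µm, Wi₂=8.6): W₂ = 10·8.6·(0.093250 − 0.026417) = 5.7477 kWh/t
W = W₁ + W₂ = 1.9720 + 5.7477 = 7.7197 kWh/t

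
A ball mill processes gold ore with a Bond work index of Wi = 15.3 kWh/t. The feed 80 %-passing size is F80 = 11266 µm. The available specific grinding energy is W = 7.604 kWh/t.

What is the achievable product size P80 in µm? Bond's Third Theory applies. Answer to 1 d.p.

W = 10·Wi·(P80^(-½) − F80^(-½))
⇒ 1/√P80 = W/(10 Wi) + 1/√F80
  = 7.6040/(10·15.3) + 1/√11266 = 0.049699 + 0.009421 = 0.059121
P80 = (1/0.059121)² = 16.9145² = 286.10 µm

P80 = 286.1 µm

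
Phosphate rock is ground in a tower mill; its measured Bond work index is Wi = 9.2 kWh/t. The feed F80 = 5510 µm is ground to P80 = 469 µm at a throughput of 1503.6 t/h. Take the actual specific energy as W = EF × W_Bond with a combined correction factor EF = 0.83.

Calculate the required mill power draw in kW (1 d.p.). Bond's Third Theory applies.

Bond: W = 10·Wi·(1/√P80 − 1/√F80)
W = 10·9.2·(1/√469 − 1/√5510) = 10·9.2·(0.032704) = 3.0088 kWh/t
Apply correction: 3.0088 × 0.83 = 2.4973 kWh/t
P_mill = W·ṁ = 2.4973·1503.6 = 3754.9 kW

P = 3754.9 kW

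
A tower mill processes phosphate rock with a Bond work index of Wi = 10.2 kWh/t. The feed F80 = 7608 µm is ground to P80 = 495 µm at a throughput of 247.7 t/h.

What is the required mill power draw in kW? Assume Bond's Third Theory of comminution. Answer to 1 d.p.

P = 845.9 kW

Bond:  W = 10 Wi (1/√P − 1/√F)
W = 10·10.2·(1/√495 − 1/√7608) = 10·10.2·(0.033482) = 3.4152 kWh/t
P_mill = W·ṁ = 3.4152·247.7 = 845.9 kW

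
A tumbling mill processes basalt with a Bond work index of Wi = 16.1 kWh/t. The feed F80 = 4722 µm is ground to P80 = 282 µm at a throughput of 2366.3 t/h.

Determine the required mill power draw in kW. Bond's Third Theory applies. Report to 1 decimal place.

P = 17142.6 kW

W = 10·Wi·(P80^(-½) − F80^(-½))
W = 10·16.1·(1/√282 − 1/√4722) = 10·16.1·(0.044997) = 7.2445 kWh/t
Power = W × throughput = 7.2445 kWh/t × 2366.3 t/h = 17142.6 kW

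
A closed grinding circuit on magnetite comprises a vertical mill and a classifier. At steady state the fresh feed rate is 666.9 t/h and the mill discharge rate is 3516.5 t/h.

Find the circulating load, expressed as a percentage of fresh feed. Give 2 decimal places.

CL = 427.29 %

M = F + R at steady state, so:
R = M − F = 3516.5 − 666.9 = 2849.6 t/h
CL = 100·R/F = 100·2849.6/666.9 = 427.29 %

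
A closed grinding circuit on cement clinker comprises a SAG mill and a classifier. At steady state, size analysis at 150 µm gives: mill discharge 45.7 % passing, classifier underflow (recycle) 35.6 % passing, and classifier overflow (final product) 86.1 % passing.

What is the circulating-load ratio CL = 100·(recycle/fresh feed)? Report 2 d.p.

Balance %-passing 150 µm (r = R/F):
d + r·d = r·u + o → r(d−u) = o−d
r = (86.1 − 45.7)/(45.7 − 35.6) = 40.4/10.1 = 4.0000
CL = 100·r = 400.00 %

CL = 400.00 %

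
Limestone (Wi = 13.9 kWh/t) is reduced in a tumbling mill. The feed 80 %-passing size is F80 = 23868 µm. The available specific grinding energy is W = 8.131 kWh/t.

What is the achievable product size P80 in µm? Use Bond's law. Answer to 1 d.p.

P80 = 236.9 µm

W = 10 Wi (1/√P80 − 1/√F80)  [Bond]
P80^-0.5 = F80^-0.5 + W/(10 Wi)
  = 8.1310/(10·13.9) + 1/√23868 = 0.058496 + 0.006473 = 0.064969
P80 = (1/0.064969)² = 15.3919² = 236.91 µm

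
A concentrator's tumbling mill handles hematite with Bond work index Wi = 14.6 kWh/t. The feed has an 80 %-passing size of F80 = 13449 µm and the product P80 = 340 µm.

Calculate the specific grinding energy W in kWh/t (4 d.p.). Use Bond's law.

W = 6.6590 kWh/t

W = 10·Wi·(P80^(-½) − F80^(-½))
1/√340 = 0.054233;  1/√13449 = 0.008623
W = 10·14.6·(0.054233 − 0.008623) = 6.6590 kWh/t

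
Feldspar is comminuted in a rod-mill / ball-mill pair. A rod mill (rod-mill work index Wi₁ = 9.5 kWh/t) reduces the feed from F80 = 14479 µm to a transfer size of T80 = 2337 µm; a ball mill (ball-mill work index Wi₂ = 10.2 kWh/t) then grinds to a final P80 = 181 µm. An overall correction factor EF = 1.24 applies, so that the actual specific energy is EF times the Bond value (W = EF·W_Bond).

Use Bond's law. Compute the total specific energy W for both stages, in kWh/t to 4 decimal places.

W = 10 Wi / √P80 − 10 Wi / √F80
Stage 1 (14479→2337 µm, Wi₁=9.5): W₁ = 10·9.5·(0.020686 − 0.008311) = 1.1756 kWh/t
Stage 2 (2337→181 µm, Wi₂=10.2): W₂ = 10·10.2·(0.074329 − 0.020686) = 5.4717 kWh/t
W = W₁ + W₂ = 1.1756 + 5.4717 = 6.6473 kWh/t
Apply correction: 6.6473 × 1.24 = 8.2426 kWh/t

W = 8.2426 kWh/t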